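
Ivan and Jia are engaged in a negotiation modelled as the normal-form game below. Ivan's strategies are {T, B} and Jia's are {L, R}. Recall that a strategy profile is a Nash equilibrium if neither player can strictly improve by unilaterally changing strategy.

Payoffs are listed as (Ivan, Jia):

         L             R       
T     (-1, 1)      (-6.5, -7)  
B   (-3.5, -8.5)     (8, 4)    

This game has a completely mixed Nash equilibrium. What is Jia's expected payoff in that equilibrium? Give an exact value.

-111/41

First find x, the probability Ivan plays T, from Jia's indifference between L and R: x − 8.5(1−x) = −7x + 4(1−x), giving x = 25/41.
Since Jia is indifferent in equilibrium, Jia's expected payoff equals the payoff from either column against (25/41, 16/41). Using L: (25/41) − 8.5(16/41) = -111/41.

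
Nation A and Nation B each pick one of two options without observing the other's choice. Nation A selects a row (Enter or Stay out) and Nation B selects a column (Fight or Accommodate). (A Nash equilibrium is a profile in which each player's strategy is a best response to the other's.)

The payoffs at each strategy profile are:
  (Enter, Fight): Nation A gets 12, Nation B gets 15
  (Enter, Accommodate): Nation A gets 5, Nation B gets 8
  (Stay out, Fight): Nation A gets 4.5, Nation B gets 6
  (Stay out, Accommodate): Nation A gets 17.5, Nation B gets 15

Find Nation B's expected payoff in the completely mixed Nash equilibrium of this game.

177/16

First find x, the probability Nation A plays Enter, from Nation B's indifference between Fight and Accommodate: 15x + 6(1−x) = 8x + 15(1−x), giving x = 9/16.
Since Nation B is indifferent in equilibrium, Nation B's expected payoff equals the payoff from either column against (9/16, 7/16). Using Fight: 15(9/16) + 6(7/16) = 177/16.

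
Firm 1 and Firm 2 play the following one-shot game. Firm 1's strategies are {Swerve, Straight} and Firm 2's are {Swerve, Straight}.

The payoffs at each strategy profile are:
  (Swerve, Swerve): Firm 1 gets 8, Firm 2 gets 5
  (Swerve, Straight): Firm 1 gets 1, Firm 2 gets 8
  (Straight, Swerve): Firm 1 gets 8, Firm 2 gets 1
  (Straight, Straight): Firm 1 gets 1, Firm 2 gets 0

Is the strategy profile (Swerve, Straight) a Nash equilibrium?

Yes

At (Swerve, Straight), Firm 1 earns 1; switching to Straight would give 1, so Firm 1 has no profitable deviation.
Firm 2 earns 8; switching to Swerve would give 5, so Firm 2 has no profitable deviation.
Neither player can gain by a unilateral deviation, so this profile is a Nash equilibrium.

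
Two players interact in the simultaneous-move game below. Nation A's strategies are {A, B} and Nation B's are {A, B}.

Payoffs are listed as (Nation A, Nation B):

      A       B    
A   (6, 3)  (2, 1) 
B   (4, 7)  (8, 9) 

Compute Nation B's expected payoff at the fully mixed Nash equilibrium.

First find p, the probability Nation A plays A, from Nation B's indifference between A and B: 3p + 7(1−p) = p + 9(1−p), giving p = 1/2.
Since Nation B is indifferent in equilibrium, Nation B's expected payoff equals the payoff from either column against (1/2, 1/2). Using A: 3(1/2) + 7(1/2) = 5.

5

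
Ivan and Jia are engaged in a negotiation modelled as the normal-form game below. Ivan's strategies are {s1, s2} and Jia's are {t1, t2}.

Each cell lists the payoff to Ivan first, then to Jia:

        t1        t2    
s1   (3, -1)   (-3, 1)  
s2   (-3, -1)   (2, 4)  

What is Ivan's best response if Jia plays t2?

Against t2, Ivan earns -3 from s1 and 2 from s2.
So s2 is the best response.

s2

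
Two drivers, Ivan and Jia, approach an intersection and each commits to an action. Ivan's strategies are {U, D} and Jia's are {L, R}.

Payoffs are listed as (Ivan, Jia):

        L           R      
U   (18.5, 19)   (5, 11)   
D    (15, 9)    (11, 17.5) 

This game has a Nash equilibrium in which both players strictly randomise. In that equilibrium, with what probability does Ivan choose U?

Let p be the probability that Ivan plays U. In a completely mixed equilibrium, Jia must be indifferent between L and R.
Jia's expected payoff from L is 19p + 9(1−p); from R it is 11p + 17.5(1−p).
Setting these equal: 10p + 9 = −6.5p + 17.5, so p = 17/33.

17/33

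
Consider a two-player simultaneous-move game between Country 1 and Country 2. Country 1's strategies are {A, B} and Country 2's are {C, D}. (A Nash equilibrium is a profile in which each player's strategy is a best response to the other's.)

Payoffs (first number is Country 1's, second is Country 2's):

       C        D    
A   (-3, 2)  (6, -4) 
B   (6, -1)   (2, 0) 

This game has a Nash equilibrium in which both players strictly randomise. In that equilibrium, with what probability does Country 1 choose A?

1/7

Let x be the probability that Country 1 plays A. In a completely mixed equilibrium, Country 2 must be indifferent between C and D.
Country 2's expected payoff from C is 2x − (1−x); from D it is −4x.
Setting these equal: 3x − 1 = −4x, so x = 1/7.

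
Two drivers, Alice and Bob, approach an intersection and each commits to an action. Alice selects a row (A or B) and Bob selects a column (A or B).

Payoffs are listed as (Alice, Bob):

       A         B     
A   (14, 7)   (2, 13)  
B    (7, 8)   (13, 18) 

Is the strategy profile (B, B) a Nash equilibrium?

At (B, B), Alice earns 13; switching to A would give 2, so Alice has no profitable deviation.
Bob earns 18; switching to A would give 8, so Bob has no profitable deviation.
Neither player can gain by a unilateral deviation, so this profile is a Nash equilibrium.

Yes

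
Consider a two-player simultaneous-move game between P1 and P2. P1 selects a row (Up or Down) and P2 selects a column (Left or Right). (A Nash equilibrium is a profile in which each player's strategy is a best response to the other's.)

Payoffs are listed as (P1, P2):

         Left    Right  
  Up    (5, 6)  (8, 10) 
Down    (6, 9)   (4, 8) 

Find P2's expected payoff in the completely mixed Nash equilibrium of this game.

42/5

First find x, the probability P1 plays Up, from P2's indifference between Left and Right: 6x + 9(1−x) = 10x + 8(1−x), giving x = 1/5.
Since P2 is indifferent in equilibrium, P2's expected payoff equals the payoff from either column against (1/5, 4/5). Using Left: 6(1/5) + 9(4/5) = 42/5.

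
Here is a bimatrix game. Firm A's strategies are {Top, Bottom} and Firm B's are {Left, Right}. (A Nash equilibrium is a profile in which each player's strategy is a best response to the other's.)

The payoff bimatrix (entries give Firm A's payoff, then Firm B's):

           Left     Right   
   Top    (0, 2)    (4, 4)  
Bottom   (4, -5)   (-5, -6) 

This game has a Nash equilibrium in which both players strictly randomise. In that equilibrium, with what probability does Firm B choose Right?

4/13

Let q be the probability that Firm B plays Left. In a completely mixed equilibrium, Firm A must be indifferent between Top and Bottom.
Firm A's expected payoff from Top is 4(1−q); from Bottom it is 4q − 5(1−q).
Setting these equal: −4q + 4 = 9q − 5, so q = 9/13.
Therefore Firm B plays Right with probability 1 − 9/13 = 4/13.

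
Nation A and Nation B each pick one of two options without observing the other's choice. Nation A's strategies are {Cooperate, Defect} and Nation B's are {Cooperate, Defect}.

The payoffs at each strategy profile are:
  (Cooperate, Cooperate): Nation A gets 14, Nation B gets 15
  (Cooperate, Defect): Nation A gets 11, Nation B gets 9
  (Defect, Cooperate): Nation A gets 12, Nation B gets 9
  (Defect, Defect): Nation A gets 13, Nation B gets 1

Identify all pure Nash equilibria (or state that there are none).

(Cooperate, Cooperate): Nation A gets 14 ≥ 12 from Defect, and Nation B gets 15 ≥ 9 from Defect — Nash equilibrium.
(Cooperate, Defect): Nation A prefers Defect (13 > 11); Nation B prefers Cooperate (15 > 9) — not an equilibrium.
(Defect, Cooperate): Nation A prefers Cooperate (14 > 12) — not an equilibrium.
(Defect, Defect): Nation B prefers Cooperate (9 > 1) — not an equilibrium.

(Cooperate, Cooperate)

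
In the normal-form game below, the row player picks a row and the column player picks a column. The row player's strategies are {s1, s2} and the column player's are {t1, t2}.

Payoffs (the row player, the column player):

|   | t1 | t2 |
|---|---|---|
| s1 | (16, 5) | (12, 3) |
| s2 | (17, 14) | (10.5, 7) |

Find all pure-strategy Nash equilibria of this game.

(s2, t1)

(s1, t1): the row player prefers s2 (17 > 16) — not an equilibrium.
(s1, t2): the column player prefers t1 (5 > 3) — not an equilibrium.
(s2, t1): the row player gets 17 ≥ 16 from s1, and the column player gets 14 ≥ 7 from t2 — Nash equilibrium.
(s2, t2): the row player prefers s1 (12 > 10.5); the column player prefers t1 (14 > 7) — not an equilibrium.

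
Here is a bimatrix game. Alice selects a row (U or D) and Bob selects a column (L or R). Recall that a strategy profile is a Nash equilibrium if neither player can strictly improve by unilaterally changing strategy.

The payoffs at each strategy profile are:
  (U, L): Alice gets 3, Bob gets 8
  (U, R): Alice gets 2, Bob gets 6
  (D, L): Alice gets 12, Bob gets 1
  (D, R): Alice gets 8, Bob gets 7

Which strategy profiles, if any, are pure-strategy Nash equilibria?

(D, R)

(U, L): Alice prefers D (12 > 3) — not an equilibrium.
(U, R): Alice prefers D (8 > 2); Bob prefers L (8 > 6) — not an equilibrium.
(D, L): Bob prefers R (7 > 1) — not an equilibrium.
(D, R): Alice gets 8 ≥ 2 from U, and Bob gets 7 ≥ 1 from L — Nash equilibrium.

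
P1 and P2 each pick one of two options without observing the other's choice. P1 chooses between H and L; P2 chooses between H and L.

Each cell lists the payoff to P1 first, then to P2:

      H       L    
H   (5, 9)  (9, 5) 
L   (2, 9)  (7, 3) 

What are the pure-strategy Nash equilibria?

(H, H): P1 gets 5 ≥ 2 from L, and P2 gets 9 ≥ 5 from L — Nash equilibrium.
(H, L): P2 prefers H (9 > 5) — not an equilibrium.
(L, H): P1 prefers H (5 > 2) — not an equilibrium.
(L, L): P1 prefers H (9 > 7); P2 prefers H (9 > 3) — not an equilibrium.

(H, H)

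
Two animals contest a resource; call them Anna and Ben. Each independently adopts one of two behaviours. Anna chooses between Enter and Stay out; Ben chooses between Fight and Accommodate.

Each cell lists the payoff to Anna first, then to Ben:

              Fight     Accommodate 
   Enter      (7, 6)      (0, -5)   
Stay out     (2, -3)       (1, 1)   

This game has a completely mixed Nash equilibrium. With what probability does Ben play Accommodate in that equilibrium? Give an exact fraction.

5/6

Let q be the probability that Ben plays Fight. In a completely mixed equilibrium, Anna must be indifferent between Enter and Stay out.
Anna's expected payoff from Enter is 7q; from Stay out it is 2q + (1−q).
Setting these equal: 7q = q + 1, so q = 1/6.
Therefore Ben plays Accommodate with probability 1 − 1/6 = 5/6.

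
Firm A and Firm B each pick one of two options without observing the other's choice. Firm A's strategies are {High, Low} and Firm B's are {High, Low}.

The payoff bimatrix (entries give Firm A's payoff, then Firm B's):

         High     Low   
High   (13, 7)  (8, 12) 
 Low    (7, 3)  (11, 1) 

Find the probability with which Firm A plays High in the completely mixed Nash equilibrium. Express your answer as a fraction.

Let x be the probability that Firm A plays High. In a completely mixed equilibrium, Firm B must be indifferent between High and Low.
Firm B's expected payoff from High is 7x + 3(1−x); from Low it is 12x + (1−x).
Setting these equal: 4x + 3 = 11x + 1, so x = 2/7.

2/7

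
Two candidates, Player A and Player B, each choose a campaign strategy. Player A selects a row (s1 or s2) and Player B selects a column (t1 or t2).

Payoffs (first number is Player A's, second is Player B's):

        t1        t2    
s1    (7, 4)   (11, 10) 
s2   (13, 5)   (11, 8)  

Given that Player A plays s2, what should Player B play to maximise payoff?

Against s2, Player B earns 5 from t1 and 8 from t2.
So t2 is the best response.

t2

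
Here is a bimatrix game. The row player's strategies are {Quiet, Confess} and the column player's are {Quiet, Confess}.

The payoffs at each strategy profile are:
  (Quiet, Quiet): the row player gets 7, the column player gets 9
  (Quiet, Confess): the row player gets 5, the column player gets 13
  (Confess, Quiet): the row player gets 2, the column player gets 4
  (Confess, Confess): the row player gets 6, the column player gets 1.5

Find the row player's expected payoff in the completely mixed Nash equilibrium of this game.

16/3

First find y, the probability the column player plays Quiet, from the row player's indifference between Quiet and Confess: 7y + 5(1−y) = 2y + 6(1−y), giving y = 1/6.
Since the row player is indifferent in equilibrium, the row player's expected payoff equals the payoff from either row against (1/6, 5/6). Using Quiet: 7(1/6) + 5(5/6) = 16/3.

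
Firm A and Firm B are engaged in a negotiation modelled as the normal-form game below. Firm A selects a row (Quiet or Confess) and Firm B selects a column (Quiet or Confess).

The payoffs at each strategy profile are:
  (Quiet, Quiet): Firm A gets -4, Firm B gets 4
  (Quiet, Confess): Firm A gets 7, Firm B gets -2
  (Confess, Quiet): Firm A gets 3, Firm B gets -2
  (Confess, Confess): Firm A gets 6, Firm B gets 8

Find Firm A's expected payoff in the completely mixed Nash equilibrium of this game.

45/8

First find y, the probability Firm B plays Quiet, from Firm A's indifference between Quiet and Confess: −4y + 7(1−y) = 3y + 6(1−y), giving y = 1/8.
Since Firm A is indifferent in equilibrium, Firm A's expected payoff equals the payoff from either row against (1/8, 7/8). Using Quiet: −4(1/8) + 7(7/8) = 45/8.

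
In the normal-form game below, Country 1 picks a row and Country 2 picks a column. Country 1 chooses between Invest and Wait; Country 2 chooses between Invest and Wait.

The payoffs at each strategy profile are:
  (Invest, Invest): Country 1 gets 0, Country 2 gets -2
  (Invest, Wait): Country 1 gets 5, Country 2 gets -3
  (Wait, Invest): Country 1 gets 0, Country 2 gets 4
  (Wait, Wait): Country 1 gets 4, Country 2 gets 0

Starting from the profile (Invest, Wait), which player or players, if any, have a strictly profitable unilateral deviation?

Country 1 at (Invest, Wait) earns 5; deviating to Wait yields 4 — not better.
Country 2 earns -3; deviating to Invest yields -2 — a strict improvement.
Only Country 2 has a strictly profitable deviation.

Country 2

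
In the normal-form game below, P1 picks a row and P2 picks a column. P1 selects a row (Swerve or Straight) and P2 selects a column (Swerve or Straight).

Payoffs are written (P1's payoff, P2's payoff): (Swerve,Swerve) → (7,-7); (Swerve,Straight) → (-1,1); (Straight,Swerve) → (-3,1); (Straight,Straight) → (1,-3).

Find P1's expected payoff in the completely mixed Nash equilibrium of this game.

1/3

First find q, the probability P2 plays Swerve, from P1's indifference between Swerve and Straight: 7q − (1−q) = −3q + (1−q), giving q = 1/6.
Since P1 is indifferent in equilibrium, P1's expected payoff equals the payoff from either row against (1/6, 5/6). Using Swerve: 7(1/6) − (5/6) = 1/3.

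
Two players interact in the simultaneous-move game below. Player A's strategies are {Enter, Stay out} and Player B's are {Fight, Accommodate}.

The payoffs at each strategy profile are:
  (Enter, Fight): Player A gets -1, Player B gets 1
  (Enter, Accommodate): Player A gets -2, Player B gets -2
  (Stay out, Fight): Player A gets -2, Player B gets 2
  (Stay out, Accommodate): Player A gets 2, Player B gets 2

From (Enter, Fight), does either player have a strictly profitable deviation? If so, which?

Neither

Player A at (Enter, Fight) earns -1; deviating to Stay out yields -2 — not better.
Player B earns 1; deviating to Accommodate yields -2 — not better.
Neither player can strictly improve; the profile is a Nash equilibrium.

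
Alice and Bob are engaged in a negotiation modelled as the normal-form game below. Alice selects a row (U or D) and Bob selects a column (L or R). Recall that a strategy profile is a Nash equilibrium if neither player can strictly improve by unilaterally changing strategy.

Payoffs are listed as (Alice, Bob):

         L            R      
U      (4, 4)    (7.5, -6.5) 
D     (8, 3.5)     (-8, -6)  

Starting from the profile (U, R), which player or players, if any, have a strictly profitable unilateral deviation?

Bob

Alice at (U, R) earns 7.5; deviating to D yields -8 — not better.
Bob earns -6.5; deviating to L yields 4 — a strict improvement.
Only Bob has a strictly profitable deviation.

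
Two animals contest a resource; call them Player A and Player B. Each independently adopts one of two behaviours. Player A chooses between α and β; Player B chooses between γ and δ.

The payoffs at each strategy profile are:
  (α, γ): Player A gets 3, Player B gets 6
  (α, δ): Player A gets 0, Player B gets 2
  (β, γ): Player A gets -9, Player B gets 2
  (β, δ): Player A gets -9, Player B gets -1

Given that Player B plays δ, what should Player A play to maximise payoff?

α

Against δ, Player A earns 0 from α and -9 from β.
So α is the best response.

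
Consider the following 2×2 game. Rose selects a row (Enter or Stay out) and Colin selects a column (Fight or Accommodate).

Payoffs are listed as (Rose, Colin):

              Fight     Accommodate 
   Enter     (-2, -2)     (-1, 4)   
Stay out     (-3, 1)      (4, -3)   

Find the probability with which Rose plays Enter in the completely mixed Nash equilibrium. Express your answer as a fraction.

2/5

Let x be the probability that Rose plays Enter. In a completely mixed equilibrium, Colin must be indifferent between Fight and Accommodate.
Colin's expected payoff from Fight is −2x + (1−x); from Accommodate it is 4x − 3(1−x).
Setting these equal: −3x + 1 = 7x − 3, so x = 2/5.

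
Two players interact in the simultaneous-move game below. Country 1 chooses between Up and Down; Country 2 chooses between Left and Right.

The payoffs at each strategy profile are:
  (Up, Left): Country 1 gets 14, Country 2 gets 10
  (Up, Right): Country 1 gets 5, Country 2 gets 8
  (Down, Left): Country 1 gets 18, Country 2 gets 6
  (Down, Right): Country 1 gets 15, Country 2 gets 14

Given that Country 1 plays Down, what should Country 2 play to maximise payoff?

Right

Against Down, Country 2 earns 6 from Left and 14 from Right.
So Right is the best response.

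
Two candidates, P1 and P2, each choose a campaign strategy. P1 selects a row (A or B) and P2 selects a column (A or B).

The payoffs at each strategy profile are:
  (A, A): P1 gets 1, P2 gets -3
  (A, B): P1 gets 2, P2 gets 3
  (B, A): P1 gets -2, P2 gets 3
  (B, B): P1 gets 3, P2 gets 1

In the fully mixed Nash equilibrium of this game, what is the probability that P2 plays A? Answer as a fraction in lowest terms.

Let c be the probability that P2 plays A. In a completely mixed equilibrium, P1 must be indifferent between A and B.
P1's expected payoff from A is c + 2(1−c); from B it is −2c + 3(1−c).
Setting these equal: −c + 2 = −5c + 3, so c = 1/4.

1/4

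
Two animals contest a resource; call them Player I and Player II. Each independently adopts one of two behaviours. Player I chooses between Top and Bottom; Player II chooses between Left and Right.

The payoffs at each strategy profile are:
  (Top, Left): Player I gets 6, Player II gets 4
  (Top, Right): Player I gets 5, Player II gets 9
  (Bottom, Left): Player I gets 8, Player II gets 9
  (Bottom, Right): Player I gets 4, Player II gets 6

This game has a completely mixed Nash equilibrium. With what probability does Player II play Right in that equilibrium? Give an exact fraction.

Let c be the probability that Player II plays Left. In a completely mixed equilibrium, Player I must be indifferent between Top and Bottom.
Player I's expected payoff from Top is 6c + 5(1−c); from Bottom it is 8c + 4(1−c).
Setting these equal: c + 5 = 4c + 4, so c = 1/3.
Therefore Player II plays Right with probability 1 − 1/3 = 2/3.

2/3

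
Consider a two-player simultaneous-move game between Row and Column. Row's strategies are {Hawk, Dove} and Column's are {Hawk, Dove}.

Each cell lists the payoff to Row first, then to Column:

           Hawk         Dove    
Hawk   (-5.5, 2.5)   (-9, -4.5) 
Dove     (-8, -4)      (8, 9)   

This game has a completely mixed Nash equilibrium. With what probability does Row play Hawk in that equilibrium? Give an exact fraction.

13/20

Let r be the probability that Row plays Hawk. In a completely mixed equilibrium, Column must be indifferent between Hawk and Dove.
Column's expected payoff from Hawk is 2.5r − 4(1−r); from Dove it is −4.5r + 9(1−r).
Setting these equal: 6.5r − 4 = −13.5r + 9, so r = 13/20.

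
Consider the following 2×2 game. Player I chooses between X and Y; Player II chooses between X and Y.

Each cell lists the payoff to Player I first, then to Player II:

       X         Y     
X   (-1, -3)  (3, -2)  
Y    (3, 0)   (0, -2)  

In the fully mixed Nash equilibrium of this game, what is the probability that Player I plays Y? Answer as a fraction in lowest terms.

1/3

Let x be the probability that Player I plays X. In a completely mixed equilibrium, Player II must be indifferent between X and Y.
Player II's expected payoff from X is −3x; from Y it is −2x − 2(1−x).
Setting these equal: −3x = -2, so x = 2/3.
Therefore Player I plays Y with probability 1 − 2/3 = 1/3.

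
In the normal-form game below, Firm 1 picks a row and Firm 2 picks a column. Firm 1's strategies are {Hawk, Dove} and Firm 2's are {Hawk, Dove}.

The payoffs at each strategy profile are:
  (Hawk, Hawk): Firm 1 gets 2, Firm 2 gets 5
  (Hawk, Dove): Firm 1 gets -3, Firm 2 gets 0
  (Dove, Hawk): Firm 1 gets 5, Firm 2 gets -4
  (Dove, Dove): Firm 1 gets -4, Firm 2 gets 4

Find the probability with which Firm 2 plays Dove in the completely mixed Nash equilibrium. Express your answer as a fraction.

Let c be the probability that Firm 2 plays Hawk. In a completely mixed equilibrium, Firm 1 must be indifferent between Hawk and Dove.
Firm 1's expected payoff from Hawk is 2c − 3(1−c); from Dove it is 5c − 4(1−c).
Setting these equal: 5c − 3 = 9c − 4, so c = 1/4.
Therefore Firm 2 plays Dove with probability 1 − 1/4 = 3/4.

3/4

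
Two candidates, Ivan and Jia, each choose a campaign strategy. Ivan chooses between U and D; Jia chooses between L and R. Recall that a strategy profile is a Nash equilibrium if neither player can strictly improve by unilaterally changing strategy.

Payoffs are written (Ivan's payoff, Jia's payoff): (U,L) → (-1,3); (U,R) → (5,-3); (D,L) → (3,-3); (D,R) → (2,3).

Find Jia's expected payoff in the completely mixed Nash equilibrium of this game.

0

First find p, the probability Ivan plays U, from Jia's indifference between L and R: 3p − 3(1−p) = −3p + 3(1−p), giving p = 1/2.
Since Jia is indifferent in equilibrium, Jia's expected payoff equals the payoff from either column against (1/2, 1/2). Using L: 3(1/2) − 3(1/2) = 0.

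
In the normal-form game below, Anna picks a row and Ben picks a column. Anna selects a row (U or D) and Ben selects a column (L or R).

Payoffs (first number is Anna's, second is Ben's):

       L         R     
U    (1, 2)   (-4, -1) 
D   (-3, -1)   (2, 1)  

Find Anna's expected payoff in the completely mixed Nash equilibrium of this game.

-1

First find y, the probability Ben plays L, from Anna's indifference between U and D: y − 4(1−y) = −3y + 2(1−y), giving y = 3/5.
Since Anna is indifferent in equilibrium, Anna's expected payoff equals the payoff from either row against (3/5, 2/5). Using U: (3/5) − 4(2/5) = -1.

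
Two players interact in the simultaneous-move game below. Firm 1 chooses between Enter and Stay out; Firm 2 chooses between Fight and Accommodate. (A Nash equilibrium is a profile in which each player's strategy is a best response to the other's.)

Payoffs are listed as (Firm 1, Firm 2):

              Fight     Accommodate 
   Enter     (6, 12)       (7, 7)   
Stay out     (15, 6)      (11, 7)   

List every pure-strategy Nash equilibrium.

(Enter, Fight): Firm 1 prefers Stay out (15 > 6) — not an equilibrium.
(Enter, Accommodate): Firm 1 prefers Stay out (11 > 7); Firm 2 prefers Fight (12 > 7) — not an equilibrium.
(Stay out, Fight): Firm 2 prefers Accommodate (7 > 6) — not an equilibrium.
(Stay out, Accommodate): Firm 1 gets 11 ≥ 7 from Enter, and Firm 2 gets 7 ≥ 6 from Fight — Nash equilibrium.

(Stay out, Accommodate)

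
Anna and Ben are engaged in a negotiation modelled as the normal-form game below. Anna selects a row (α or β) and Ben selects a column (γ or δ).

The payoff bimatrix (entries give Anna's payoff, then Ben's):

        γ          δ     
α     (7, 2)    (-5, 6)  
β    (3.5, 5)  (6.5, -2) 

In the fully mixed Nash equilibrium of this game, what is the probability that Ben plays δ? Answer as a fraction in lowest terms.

7/30

Let c be the probability that Ben plays γ. In a completely mixed equilibrium, Anna must be indifferent between α and β.
Anna's expected payoff from α is 7c − 5(1−c); from β it is 3.5c + 6.5(1−c).
Setting these equal: 12c − 5 = −3c + 6.5, so c = 23/30.
Therefore Ben plays δ with probability 1 − 23/30 = 7/30.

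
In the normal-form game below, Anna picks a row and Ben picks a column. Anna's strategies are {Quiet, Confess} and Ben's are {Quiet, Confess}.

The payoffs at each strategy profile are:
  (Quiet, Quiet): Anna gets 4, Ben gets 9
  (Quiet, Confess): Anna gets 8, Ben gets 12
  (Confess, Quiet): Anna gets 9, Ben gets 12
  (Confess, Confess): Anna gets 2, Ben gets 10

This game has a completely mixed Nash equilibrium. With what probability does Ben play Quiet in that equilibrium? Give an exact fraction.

Let q be the probability that Ben plays Quiet. In a completely mixed equilibrium, Anna must be indifferent between Quiet and Confess.
Anna's expected payoff from Quiet is 4q + 8(1−q); from Confess it is 9q + 2(1−q).
Setting these equal: −4q + 8 = 7q + 2, so q = 6/11.

6/11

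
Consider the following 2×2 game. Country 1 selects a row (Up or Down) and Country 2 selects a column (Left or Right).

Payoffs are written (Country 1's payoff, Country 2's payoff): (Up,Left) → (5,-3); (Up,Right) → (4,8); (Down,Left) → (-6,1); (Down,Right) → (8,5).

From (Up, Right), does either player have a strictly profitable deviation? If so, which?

Country 1 at (Up, Right) earns 4; deviating to Down yields 8 — a strict improvement.
Country 2 earns 8; deviating to Left yields -3 — not better.
Only Country 1 has a strictly profitable deviation.

Country 1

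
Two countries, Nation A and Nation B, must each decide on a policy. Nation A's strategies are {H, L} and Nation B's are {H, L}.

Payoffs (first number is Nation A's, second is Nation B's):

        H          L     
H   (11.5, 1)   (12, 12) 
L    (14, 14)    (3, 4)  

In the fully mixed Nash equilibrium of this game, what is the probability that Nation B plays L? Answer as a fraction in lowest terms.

5/23

Let q be the probability that Nation B plays H. In a completely mixed equilibrium, Nation A must be indifferent between H and L.
Nation A's expected payoff from H is 11.5q + 12(1−q); from L it is 14q + 3(1−q).
Setting these equal: −0.5q + 12 = 11q + 3, so q = 18/23.
Therefore Nation B plays L with probability 1 − 18/23 = 5/23.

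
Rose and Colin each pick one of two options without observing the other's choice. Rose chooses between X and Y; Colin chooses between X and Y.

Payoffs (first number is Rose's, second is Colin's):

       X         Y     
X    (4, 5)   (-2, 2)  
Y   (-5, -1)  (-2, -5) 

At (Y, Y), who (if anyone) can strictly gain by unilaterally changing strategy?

Rose at (Y, Y) earns -2; deviating to X yields -2 — not better.
Colin earns -5; deviating to X yields -1 — a strict improvement.
Only Colin has a strictly profitable deviation.

Colin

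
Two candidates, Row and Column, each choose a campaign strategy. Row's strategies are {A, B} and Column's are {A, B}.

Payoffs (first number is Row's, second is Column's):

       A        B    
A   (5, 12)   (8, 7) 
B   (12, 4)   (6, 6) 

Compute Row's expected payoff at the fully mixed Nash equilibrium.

22/3

First find q, the probability Column plays A, from Row's indifference between A and B: 5q + 8(1−q) = 12q + 6(1−q), giving q = 2/9.
Since Row is indifferent in equilibrium, Row's expected payoff equals the payoff from either row against (2/9, 7/9). Using A: 5(2/9) + 8(7/9) = 22/3.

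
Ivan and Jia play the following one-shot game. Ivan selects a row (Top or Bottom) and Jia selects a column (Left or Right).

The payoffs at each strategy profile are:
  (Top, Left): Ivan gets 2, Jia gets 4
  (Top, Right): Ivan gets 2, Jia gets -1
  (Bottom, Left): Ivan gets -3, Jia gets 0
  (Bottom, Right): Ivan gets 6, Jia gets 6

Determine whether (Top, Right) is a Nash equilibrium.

No

At (Top, Right), Ivan earns 2; switching to Bottom would give 6, so Ivan would deviate.
Jia earns -1; switching to Left would give 4, so Jia would deviate.
Since at least one player can profitably deviate, this is not a Nash equilibrium.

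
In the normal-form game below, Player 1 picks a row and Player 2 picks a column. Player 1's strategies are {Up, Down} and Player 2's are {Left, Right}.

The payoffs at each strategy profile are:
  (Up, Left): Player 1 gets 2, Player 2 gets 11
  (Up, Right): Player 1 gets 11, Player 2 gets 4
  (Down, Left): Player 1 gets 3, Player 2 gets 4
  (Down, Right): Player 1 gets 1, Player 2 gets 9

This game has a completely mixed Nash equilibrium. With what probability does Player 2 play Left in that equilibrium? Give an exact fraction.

Let q be the probability that Player 2 plays Left. In a completely mixed equilibrium, Player 1 must be indifferent between Up and Down.
Player 1's expected payoff from Up is 2q + 11(1−q); from Down it is 3q + (1−q).
Setting these equal: −9q + 11 = 2q + 1, so q = 10/11.

10/11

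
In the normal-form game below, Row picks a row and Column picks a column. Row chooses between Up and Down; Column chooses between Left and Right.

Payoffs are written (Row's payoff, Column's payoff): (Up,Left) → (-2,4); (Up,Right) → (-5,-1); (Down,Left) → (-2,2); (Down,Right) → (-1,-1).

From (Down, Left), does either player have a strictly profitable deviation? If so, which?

Row at (Down, Left) earns -2; deviating to Up yields -2 — not better.
Column earns 2; deviating to Right yields -1 — not better.
Neither player can strictly improve; the profile is a Nash equilibrium.

Neither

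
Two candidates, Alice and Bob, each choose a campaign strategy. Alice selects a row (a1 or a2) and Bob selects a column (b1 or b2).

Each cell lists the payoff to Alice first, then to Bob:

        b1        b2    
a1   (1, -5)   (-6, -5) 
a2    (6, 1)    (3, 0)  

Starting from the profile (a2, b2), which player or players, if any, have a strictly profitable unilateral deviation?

Alice at (a2, b2) earns 3; deviating to a1 yields -6 — not better.
Bob earns 0; deviating to b1 yields 1 — a strict improvement.
Only Bob has a strictly profitable deviation.

Bob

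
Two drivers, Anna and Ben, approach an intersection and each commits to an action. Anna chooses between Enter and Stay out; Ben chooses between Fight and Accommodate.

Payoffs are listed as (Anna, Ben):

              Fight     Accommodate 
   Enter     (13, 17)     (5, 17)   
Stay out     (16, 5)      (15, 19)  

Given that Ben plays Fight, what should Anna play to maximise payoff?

Stay out

Against Fight, Anna earns 13 from Enter and 16 from Stay out.
So Stay out is the best response.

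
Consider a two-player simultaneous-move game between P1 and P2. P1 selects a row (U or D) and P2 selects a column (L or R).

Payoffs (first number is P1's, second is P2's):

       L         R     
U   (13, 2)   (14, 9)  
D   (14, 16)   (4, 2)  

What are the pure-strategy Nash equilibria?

(U, L): P1 prefers D (14 > 13); P2 prefers R (9 > 2) — not an equilibrium.
(U, R): P1 gets 14 ≥ 4 from D, and P2 gets 9 ≥ 2 from L — Nash equilibrium.
(D, L): P1 gets 14 ≥ 13 from U, and P2 gets 16 ≥ 2 from R — Nash equilibrium.
(D, R): P1 prefers U (14 > 4); P2 prefers L (16 > 2) — not an equilibrium.

(U, R) and (D, L)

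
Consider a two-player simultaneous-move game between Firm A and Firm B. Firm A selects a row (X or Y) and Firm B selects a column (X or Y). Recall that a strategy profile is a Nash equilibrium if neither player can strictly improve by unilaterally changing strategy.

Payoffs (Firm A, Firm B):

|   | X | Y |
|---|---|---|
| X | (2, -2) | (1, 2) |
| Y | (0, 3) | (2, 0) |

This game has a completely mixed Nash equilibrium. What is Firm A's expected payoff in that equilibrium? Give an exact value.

4/3

First find y, the probability Firm B plays X, from Firm A's indifference between X and Y: 2y + (1−y) = 2(1−y), giving y = 1/3.
Since Firm A is indifferent in equilibrium, Firm A's expected payoff equals the payoff from either row against (1/3, 2/3). Using X: 2(1/3) + (2/3) = 4/3.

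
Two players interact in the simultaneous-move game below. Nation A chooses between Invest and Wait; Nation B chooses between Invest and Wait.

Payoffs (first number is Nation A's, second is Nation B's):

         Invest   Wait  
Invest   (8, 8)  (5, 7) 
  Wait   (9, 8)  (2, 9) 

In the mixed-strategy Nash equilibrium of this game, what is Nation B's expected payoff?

8

First find x, the probability Nation A plays Invest, from Nation B's indifference between Invest and Wait: 8x + 8(1−x) = 7x + 9(1−x), giving x = 1/2.
Since Nation B is indifferent in equilibrium, Nation B's expected payoff equals the payoff from either column against (1/2, 1/2). Using Invest: 8(1/2) + 8(1/2) = 8.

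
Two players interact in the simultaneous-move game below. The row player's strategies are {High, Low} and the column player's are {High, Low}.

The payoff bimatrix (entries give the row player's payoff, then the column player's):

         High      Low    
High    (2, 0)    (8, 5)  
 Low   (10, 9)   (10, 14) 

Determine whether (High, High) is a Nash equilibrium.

No

At (High, High), the row player earns 2; switching to Low would give 10, so the row player would deviate.
The column player earns 0; switching to Low would give 5, so the column player would deviate.
Since at least one player can profitably deviate, this is not a Nash equilibrium.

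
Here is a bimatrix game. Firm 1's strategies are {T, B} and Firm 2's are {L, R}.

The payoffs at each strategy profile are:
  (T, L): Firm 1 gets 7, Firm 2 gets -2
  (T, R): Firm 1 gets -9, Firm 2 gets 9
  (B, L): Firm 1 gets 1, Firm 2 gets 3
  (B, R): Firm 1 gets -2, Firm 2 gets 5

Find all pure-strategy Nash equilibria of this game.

(T, L): Firm 2 prefers R (9 > -2) — not an equilibrium.
(T, R): Firm 1 prefers B (-2 > -9) — not an equilibrium.
(B, L): Firm 1 prefers T (7 > 1); Firm 2 prefers R (5 > 3) — not an equilibrium.
(B, R): Firm 1 gets -2 ≥ -9 from T, and Firm 2 gets 5 ≥ 3 from L — Nash equilibrium.

(B, R)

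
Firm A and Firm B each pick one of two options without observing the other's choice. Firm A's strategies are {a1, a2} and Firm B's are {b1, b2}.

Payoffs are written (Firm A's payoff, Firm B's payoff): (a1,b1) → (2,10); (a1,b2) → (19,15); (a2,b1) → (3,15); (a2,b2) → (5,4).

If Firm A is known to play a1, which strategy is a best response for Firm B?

Against a1, Firm B earns 10 from b1 and 15 from b2.
So b2 is the best response.

b2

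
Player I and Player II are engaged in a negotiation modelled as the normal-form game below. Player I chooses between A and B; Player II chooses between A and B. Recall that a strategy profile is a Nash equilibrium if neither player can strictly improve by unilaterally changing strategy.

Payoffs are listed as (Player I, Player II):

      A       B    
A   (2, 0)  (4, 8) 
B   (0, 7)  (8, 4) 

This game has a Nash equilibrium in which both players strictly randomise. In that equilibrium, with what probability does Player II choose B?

1/3

Let y be the probability that Player II plays A. In a completely mixed equilibrium, Player I must be indifferent between A and B.
Player I's expected payoff from A is 2y + 4(1−y); from B it is 8(1−y).
Setting these equal: −2y + 4 = −8y + 8, so y = 2/3.
Therefore Player II plays B with probability 1 − 2/3 = 1/3.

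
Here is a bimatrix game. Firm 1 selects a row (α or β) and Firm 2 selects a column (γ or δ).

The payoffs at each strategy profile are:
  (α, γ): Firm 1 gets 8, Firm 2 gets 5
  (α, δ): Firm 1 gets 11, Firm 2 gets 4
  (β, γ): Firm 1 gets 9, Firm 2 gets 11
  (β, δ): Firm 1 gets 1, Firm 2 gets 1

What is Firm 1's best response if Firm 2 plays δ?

Against δ, Firm 1 earns 11 from α and 1 from β.
So α is the best response.

α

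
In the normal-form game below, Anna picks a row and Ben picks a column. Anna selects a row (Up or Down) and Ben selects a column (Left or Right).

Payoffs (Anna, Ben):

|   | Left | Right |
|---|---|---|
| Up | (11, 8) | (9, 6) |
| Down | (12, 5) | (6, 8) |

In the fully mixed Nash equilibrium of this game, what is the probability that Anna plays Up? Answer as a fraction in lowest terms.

3/5

Let r be the probability that Anna plays Up. In a completely mixed equilibrium, Ben must be indifferent between Left and Right.
Ben's expected payoff from Left is 8r + 5(1−r); from Right it is 6r + 8(1−r).
Setting these equal: 3r + 5 = −2r + 8, so r = 3/5.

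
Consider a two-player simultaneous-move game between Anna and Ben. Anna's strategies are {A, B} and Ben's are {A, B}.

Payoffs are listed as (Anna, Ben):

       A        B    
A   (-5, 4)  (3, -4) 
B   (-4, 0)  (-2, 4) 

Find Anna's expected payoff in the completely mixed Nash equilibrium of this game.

-11/3

First find y, the probability Ben plays A, from Anna's indifference between A and B: −5y + 3(1−y) = −4y − 2(1−y), giving y = 5/6.
Since Anna is indifferent in equilibrium, Anna's expected payoff equals the payoff from either row against (5/6, 1/6). Using A: −5(5/6) + 3(1/6) = -11/3.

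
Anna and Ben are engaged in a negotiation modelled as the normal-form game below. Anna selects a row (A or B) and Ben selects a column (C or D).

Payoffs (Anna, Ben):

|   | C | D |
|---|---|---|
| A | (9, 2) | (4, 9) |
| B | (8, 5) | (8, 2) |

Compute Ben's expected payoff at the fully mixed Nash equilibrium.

41/10

First find p, the probability Anna plays A, from Ben's indifference between C and D: 2p + 5(1−p) = 9p + 2(1−p), giving p = 3/10.
Since Ben is indifferent in equilibrium, Ben's expected payoff equals the payoff from either column against (3/10, 7/10). Using C: 2(3/10) + 5(7/10) = 41/10.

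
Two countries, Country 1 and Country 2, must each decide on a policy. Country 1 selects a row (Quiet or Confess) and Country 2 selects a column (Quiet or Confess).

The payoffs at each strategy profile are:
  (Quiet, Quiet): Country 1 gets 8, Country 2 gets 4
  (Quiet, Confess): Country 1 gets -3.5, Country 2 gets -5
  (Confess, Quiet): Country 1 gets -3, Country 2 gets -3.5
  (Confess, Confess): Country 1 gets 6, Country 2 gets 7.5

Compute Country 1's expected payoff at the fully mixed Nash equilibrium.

First find y, the probability Country 2 plays Quiet, from Country 1's indifference between Quiet and Confess: 8y − 3.5(1−y) = −3y + 6(1−y), giving y = 19/41.
Since Country 1 is indifferent in equilibrium, Country 1's expected payoff equals the payoff from either row against (19/41, 22/41). Using Quiet: 8(19/41) − 3.5(22/41) = 75/41.

75/41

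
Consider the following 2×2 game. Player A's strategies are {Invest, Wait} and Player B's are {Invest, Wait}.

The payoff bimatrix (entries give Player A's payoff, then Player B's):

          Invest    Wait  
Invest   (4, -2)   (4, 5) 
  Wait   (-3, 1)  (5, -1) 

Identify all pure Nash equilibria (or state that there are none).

(Invest, Invest): Player B prefers Wait (5 > -2) — not an equilibrium.
(Invest, Wait): Player A prefers Wait (5 > 4) — not an equilibrium.
(Wait, Invest): Player A prefers Invest (4 > -3) — not an equilibrium.
(Wait, Wait): Player B prefers Invest (1 > -1) — not an equilibrium.

none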